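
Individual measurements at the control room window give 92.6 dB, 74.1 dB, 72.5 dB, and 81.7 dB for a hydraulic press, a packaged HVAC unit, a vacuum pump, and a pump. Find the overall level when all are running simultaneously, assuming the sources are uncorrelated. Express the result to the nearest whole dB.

For uncorrelated sources the intensities add, so convert each level to linear form, sum, and take 10·log₁₀ of the total.
Σ 10^(L/10) = 10^(92.6/10) + 10^(74.1/10) + 10^(72.5/10) + 10^(81.7/10) = 2.011e+09.
L_total = 10·log₁₀(2.011e+09) = 93.03 dB.

93 dB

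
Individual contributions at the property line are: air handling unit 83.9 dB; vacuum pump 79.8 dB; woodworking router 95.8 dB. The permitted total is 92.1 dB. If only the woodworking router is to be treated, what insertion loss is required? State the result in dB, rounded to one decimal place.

4.7 dB

Fixed contribution from the other sources: Σ 10^(L/10) = 10^(83.9/10) + 10^(79.8/10) = 3.410e+08 (85.33 dB).
The limit corresponds to 10^(92.1/10) = 1.622e+09; subtracting the fixed part leaves 1.281e+09 for the woodworking router, i.e. 91.07 dB.
So the woodworking router must be reduced from 95.8 to 91.07 dB: IL = 4.73 dB.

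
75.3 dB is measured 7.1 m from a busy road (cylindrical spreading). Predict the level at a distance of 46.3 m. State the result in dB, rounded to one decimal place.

For a line source, L₂ = L₁ − 10·log₁₀(r₂/r₁).
L₂ = 75.3 − 10·log₁₀(46.3/7.1) = 75.3 − 8.143 = 67.16 dB.

67.2 dB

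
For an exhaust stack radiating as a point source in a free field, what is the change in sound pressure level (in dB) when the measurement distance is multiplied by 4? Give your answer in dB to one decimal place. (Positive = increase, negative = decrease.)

Point-source spreading: ΔL = −20·log₁₀(r₂/r₁).
ΔL = −20·log₁₀(4) = -12.04 dB.

-12.0 dB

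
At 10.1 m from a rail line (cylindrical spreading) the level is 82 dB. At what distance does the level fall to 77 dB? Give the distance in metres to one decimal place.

The 5.0 dB drop corresponds to a distance ratio of 10^(5.0/10) for a line source.
r₂ = 10.1·10^((82−77)/10) = 10.1·10^(5.0/10) = 31.94 m.

31.9 m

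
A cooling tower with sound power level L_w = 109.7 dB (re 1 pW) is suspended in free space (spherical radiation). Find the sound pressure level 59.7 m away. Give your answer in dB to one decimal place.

63.2 dB

Free-field spherical radiation: L_p = L_w − 10·log₁₀(4π·r²), r = 59.7 m.
4π·r² = 4.479e+04 m², 10·log₁₀ of that is 46.512 dB.
L_p = 109.7 − 46.512 = 63.19 dB.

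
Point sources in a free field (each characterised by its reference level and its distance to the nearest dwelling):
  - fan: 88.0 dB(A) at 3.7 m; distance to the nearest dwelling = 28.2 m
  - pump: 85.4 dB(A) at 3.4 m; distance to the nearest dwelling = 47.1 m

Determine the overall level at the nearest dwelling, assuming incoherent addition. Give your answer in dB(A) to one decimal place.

First find each source's level at the receiver (point-source: −20·log₁₀(r/r_ref)), then combine on an intensity basis.
fan: 88.0 − 20·log₁₀(28.2/3.7) = 88.0 − 17.64 = 70.36 dB(A).
pump: 85.4 − 20·log₁₀(47.1/3.4) = 85.4 − 22.83 = 62.57 dB(A).
Σ 10^(L/10) = 1.267e+07 → L_total = 10·log₁₀(1.267e+07) = 71.03 dB(A).

71.0 dB(A)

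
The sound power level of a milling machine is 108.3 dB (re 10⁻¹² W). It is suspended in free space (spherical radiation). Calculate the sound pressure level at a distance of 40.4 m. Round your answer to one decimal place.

65.2 dB

The power spreads over a sphere of area 4π·r², so L_p = L_w − 10·log₁₀(4π·r²).
4π·r² = 2.051e+04 m², 10·log₁₀ of that is 43.120 dB.
L_p = 108.3 − 43.120 = 65.18 dB.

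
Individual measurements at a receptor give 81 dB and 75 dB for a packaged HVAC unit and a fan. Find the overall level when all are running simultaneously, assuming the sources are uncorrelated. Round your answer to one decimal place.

For uncorrelated sources the intensities add, so convert each level to linear form, sum, and take 10·log₁₀ of the total.
Σ 10^(L/10) = 10^(81/10) + 10^(75/10) = 1.575e+08.
L_total = 10·log₁₀(1.575e+08) = 81.97 dB.

82.0 dB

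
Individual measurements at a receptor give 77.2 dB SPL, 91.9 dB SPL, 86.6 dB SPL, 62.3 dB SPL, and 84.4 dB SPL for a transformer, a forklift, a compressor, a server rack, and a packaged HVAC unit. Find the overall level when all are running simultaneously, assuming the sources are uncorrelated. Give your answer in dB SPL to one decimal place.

93.7 dB SPL

For uncorrelated sources the intensities add, so convert each level to linear form, sum, and take 10·log₁₀ of the total.
Σ 10^(L/10) = 10^(77.2/10) + 10^(91.9/10) + 10^(86.6/10) + 10^(62.3/10) + 10^(84.4/10) = 2.336e+09.
L_total = 10·log₁₀(2.336e+09) = 93.68 dB SPL.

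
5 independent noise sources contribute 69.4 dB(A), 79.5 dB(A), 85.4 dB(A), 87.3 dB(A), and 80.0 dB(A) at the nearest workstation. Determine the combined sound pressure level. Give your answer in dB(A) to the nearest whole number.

90 dB(A)

For uncorrelated sources the intensities add, so convert each level to linear form, sum, and take 10·log₁₀ of the total.
Σ 10^(L/10) = 10^(69.4/10) + 10^(79.5/10) + 10^(85.4/10) + 10^(87.3/10) + 10^(80.0/10) = 1.082e+09.
L_total = 10·log₁₀(1.082e+09) = 90.34 dB(A).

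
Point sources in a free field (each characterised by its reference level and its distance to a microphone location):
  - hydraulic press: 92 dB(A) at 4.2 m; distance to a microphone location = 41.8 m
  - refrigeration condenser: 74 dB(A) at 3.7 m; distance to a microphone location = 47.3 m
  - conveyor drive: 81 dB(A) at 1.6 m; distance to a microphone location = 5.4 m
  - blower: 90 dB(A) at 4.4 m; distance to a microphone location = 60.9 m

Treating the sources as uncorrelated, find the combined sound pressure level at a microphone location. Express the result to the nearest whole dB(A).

First find each source's level at the receiver (point-source: −20·log₁₀(r/r_ref)), then combine on an intensity basis.
hydraulic press: 92 − 20·log₁₀(41.8/4.2) = 92 − 19.96 = 72.04 dB(A).
refrigeration condenser: 74 − 20·log₁₀(47.3/3.7) = 74 − 22.13 = 51.87 dB(A).
conveyor drive: 81 − 20·log₁₀(5.4/1.6) = 81 − 10.57 = 70.43 dB(A).
blower: 90 − 20·log₁₀(60.9/4.4) = 90 − 22.82 = 67.18 dB(A).
Σ 10^(L/10) = 3.243e+07 → L_total = 10·log₁₀(3.243e+07) = 75.11 dB(A).

75 dB(A)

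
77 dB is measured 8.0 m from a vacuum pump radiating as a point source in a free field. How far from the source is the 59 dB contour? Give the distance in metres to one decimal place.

The 18.0 dB drop corresponds to a distance ratio of 10^(18.0/20) for a point source.
r₂ = 8.0·10^((77−59)/20) = 8.0·10^(18.0/20) = 63.55 m.

63.5 m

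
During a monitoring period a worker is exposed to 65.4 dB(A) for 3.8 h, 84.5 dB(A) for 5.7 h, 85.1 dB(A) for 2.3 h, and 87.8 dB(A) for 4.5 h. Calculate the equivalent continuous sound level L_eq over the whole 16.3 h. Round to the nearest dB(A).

85 dB(A)

L_eq = 10·log₁₀[(1/T)·Σ tᵢ·10^(Lᵢ/10)] with T = 16.3 h.
Σ tᵢ·10^(Lᵢ/10) = 3.8·10^(65.4/10) + 5.7·10^(84.5/10) + 2.3·10^(85.1/10) + 4.5·10^(87.8/10) = 5.075e+09.
L_eq = 10·log₁₀(5.075e+09/16.3) = 84.93 dB(A).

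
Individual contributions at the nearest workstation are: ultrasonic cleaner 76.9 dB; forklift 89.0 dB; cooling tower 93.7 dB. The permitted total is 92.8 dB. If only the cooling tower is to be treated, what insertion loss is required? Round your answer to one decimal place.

3.4 dB

The untreated sources together contribute 10^(76.9/10) + 10^(89.0/10) = 8.433e+08, i.e. 89.26 dB.
The limit corresponds to 10^(92.8/10) = 1.905e+09; subtracting the fixed part leaves 1.062e+09 for the cooling tower, i.e. 90.26 dB.
Required insertion loss = 93.7 − 90.26 = 3.44 dB.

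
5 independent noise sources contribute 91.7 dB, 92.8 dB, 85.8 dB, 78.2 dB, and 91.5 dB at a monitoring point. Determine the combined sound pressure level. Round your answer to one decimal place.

Incoherent sources combine by intensity addition: L_total = 10·log₁₀(Σ 10^(L_i/10)).
Σ 10^(L/10) = 10^(91.7/10) + 10^(92.8/10) + 10^(85.8/10) + 10^(78.2/10) + 10^(91.5/10) = 5.243e+09.
L_total = 10·log₁₀(5.243e+09) = 97.20 dB.

97.2 dB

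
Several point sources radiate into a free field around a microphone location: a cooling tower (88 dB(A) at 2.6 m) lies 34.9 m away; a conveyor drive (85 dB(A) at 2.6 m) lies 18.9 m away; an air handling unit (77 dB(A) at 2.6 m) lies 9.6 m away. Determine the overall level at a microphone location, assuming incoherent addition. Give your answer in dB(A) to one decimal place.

Apply inverse-square spreading to bring every level to the receiver, then sum 10^(L/10).
cooling tower: 88 − 20·log₁₀(34.9/2.6) = 88 − 22.56 = 65.44 dB(A).
conveyor drive: 85 − 20·log₁₀(18.9/2.6) = 85 − 17.23 = 67.77 dB(A).
air handling unit: 77 − 20·log₁₀(9.6/2.6) = 77 − 11.35 = 65.65 dB(A).
Σ 10^(L/10) = 1.316e+07 → L_total = 10·log₁₀(1.316e+07) = 71.19 dB(A).

71.2 dB(A)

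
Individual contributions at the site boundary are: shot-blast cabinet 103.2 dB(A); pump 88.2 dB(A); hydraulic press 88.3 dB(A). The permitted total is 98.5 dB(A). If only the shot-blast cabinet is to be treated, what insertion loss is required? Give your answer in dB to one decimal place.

5.6 dB

The untreated sources together contribute 10^(88.2/10) + 10^(88.3/10) = 1.337e+09, i.e. 91.26 dB(A).
The limit corresponds to 10^(98.5/10) = 7.079e+09; subtracting the fixed part leaves 5.743e+09 for the shot-blast cabinet, i.e. 97.59 dB(A).
So the shot-blast cabinet must be reduced from 103.2 to 97.59 dB(A): IL = 5.61 dB.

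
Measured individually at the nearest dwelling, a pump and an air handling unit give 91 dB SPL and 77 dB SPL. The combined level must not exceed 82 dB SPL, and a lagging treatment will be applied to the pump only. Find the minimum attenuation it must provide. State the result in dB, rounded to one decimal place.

Fixed contribution from the other source: Σ 10^(L/10) = 10^(77/10) = 5.012e+07 (77.00 dB SPL).
The limit corresponds to 10^(82/10) = 1.585e+08; subtracting the fixed part leaves 1.084e+08 for the pump, i.e. 80.35 dB SPL.
Required insertion loss = 91 − 80.35 = 10.65 dB.

10.7 dB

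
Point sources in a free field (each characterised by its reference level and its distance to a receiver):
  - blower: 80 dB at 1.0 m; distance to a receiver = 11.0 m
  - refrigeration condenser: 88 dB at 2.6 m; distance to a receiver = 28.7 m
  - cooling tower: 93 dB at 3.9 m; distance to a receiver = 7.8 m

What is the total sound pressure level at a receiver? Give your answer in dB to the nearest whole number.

87 dB

First find each source's level at the receiver (point-source: −20·log₁₀(r/r_ref)), then combine on an intensity basis.
blower: 80 − 20·log₁₀(11.0/1.0) = 80 − 20.83 = 59.17 dB.
refrigeration condenser: 88 − 20·log₁₀(28.7/2.6) = 88 − 20.86 = 67.14 dB.
cooling tower: 93 − 20·log₁₀(7.8/3.9) = 93 − 6.02 = 86.98 dB.
Σ 10^(L/10) = 5.048e+08 → L_total = 10·log₁₀(5.048e+08) = 87.03 dB.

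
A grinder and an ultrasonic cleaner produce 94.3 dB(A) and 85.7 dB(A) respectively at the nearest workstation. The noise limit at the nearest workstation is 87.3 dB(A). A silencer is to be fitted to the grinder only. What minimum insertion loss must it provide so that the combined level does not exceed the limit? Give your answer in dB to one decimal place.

Everything except the grinder sums to 10^(85.7/10) = 3.715e+08 in linear terms, 85.70 dB(A).
To meet 87.3 dB(A) overall, the treated grinder may contribute at most 10^(87.3/10) − 3.715e+08 = 1.655e+08, i.e. 82.19 dB(A).
So the grinder must be reduced from 94.3 to 82.19 dB(A): IL = 12.11 dB.

12.1 dB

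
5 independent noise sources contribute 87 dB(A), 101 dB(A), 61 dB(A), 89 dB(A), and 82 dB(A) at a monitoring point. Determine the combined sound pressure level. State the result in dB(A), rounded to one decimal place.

101.5 dB(A)

Incoherent sources combine by intensity addition: L_total = 10·log₁₀(Σ 10^(L_i/10)).
Σ 10^(L/10) = 10^(87/10) + 10^(101/10) + 10^(61/10) + 10^(89/10) + 10^(82/10) = 1.404e+10.
L_total = 10·log₁₀(1.404e+10) = 101.48 dB(A).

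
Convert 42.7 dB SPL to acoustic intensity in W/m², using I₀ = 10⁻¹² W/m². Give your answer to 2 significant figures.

I/I₀ = 10^(42.7/10) = 1.862e+04, so I = 1.862e+04 × 10⁻¹² W/m².

1.9e-08 W/m²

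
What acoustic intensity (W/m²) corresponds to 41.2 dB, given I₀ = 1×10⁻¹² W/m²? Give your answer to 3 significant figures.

I/I₀ = 10^(41.2/10) = 1.318e+04, so I = 1.318e+04 × 10⁻¹² W/m².

1.32e-08 W/m²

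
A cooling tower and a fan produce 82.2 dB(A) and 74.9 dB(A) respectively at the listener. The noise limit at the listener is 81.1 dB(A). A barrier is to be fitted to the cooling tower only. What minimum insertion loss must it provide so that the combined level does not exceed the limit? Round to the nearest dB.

2 dB

Everything except the cooling tower sums to 10^(74.9/10) = 3.090e+07 in linear terms, 74.90 dB(A).
To meet 81.1 dB(A) overall, the treated cooling tower may contribute at most 10^(81.1/10) − 3.090e+07 = 9.792e+07, i.e. 79.91 dB(A).
So the cooling tower must be reduced from 82.2 to 79.91 dB(A): IL = 2.29 dB.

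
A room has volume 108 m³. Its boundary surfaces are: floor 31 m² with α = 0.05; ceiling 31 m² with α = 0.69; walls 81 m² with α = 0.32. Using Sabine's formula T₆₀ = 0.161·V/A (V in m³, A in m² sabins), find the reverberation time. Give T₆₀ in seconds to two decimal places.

A = Σ Sᵢαᵢ = 31·0.05 + 31·0.69 + 81·0.32 = 48.86 m².
T₆₀ = 0.161·V/A = 0.161·108/48.86 = 0.356 s.

0.36 s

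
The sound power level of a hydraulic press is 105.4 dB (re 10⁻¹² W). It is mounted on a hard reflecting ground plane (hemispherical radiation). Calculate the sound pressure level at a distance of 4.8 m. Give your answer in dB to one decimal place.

83.8 dB

Free-field hemispherical radiation: L_p = L_w − 10·log₁₀(2π·r²), r = 4.8 m.
2π·r² = 144.8 m², 10·log₁₀ of that is 21.607 dB.
L_p = 105.4 − 21.607 = 83.79 dB.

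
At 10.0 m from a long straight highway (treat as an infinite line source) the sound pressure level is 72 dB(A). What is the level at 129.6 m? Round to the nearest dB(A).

For a line source, L₂ = L₁ − 10·log₁₀(r₂/r₁).
L₂ = 72 − 10·log₁₀(129.6/10.0) = 72 − 11.126 = 60.87 dB(A).

61 dB(A)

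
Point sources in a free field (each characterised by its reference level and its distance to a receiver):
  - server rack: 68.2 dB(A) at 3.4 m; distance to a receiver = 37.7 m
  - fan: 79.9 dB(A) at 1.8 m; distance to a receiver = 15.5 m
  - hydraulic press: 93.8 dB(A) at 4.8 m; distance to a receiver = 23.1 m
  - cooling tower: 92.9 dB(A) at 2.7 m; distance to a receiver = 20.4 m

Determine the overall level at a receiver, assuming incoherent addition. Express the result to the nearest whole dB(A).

81 dB(A)

First find each source's level at the receiver (point-source: −20·log₁₀(r/r_ref)), then combine on an intensity basis.
server rack: 68.2 − 20·log₁₀(37.7/3.4) = 68.2 − 20.90 = 47.30 dB(A).
fan: 79.9 − 20·log₁₀(15.5/1.8) = 79.9 − 18.70 = 61.20 dB(A).
hydraulic press: 93.8 − 20·log₁₀(23.1/4.8) = 93.8 − 13.65 = 80.15 dB(A).
cooling tower: 92.9 − 20·log₁₀(20.4/2.7) = 92.9 − 17.57 = 75.33 dB(A).
Σ 10^(L/10) = 1.391e+08 → L_total = 10·log₁₀(1.391e+08) = 81.43 dB(A).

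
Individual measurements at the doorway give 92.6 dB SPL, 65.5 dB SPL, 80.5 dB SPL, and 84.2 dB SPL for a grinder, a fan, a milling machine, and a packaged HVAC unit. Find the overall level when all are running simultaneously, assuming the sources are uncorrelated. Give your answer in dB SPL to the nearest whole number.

93 dB SPL

Incoherent sources combine by intensity addition: L_total = 10·log₁₀(Σ 10^(L_i/10)).
Σ 10^(L/10) = 10^(92.6/10) + 10^(65.5/10) + 10^(80.5/10) + 10^(84.2/10) = 2.198e+09.
L_total = 10·log₁₀(2.198e+09) = 93.42 dB SPL.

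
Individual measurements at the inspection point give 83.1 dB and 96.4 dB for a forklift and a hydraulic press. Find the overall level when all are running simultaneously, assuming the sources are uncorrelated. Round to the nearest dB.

Incoherent sources combine by intensity addition: L_total = 10·log₁₀(Σ 10^(L_i/10)).
Σ 10^(L/10) = 10^(83.1/10) + 10^(96.4/10) = 4.569e+09.
L_total = 10·log₁₀(4.569e+09) = 96.60 dB.

97 dB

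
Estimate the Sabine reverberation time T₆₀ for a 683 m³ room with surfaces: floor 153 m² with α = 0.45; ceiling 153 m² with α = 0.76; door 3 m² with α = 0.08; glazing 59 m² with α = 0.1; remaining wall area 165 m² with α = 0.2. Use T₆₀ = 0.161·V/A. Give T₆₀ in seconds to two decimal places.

Total absorption A = 153·0.45 + 153·0.76 + 3·0.08 + 59·0.1 + 165·0.2 = 224.27 m² sabins.
T₆₀ = 0.161 × 683 / 224.27 = 0.490 s.

0.49 s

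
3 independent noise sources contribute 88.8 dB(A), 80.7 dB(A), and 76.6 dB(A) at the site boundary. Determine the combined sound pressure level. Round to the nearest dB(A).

90 dB(A)

For uncorrelated sources the intensities add, so convert each level to linear form, sum, and take 10·log₁₀ of the total.
Σ 10^(L/10) = 10^(88.8/10) + 10^(80.7/10) + 10^(76.6/10) = 9.218e+08.
L_total = 10·log₁₀(9.218e+08) = 89.65 dB(A).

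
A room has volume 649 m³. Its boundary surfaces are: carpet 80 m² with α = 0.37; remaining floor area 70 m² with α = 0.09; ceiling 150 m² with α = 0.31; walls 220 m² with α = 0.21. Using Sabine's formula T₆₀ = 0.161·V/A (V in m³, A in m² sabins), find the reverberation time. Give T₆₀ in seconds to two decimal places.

0.81 s

A = Σ Sᵢαᵢ = 80·0.37 + 70·0.09 + 150·0.31 + 220·0.21 = 128.60 m².
T₆₀ = 0.161·V/A = 0.161·649/128.60 = 0.813 s.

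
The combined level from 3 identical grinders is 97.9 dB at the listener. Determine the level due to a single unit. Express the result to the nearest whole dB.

Dividing the total intensity by 3 lowers the level by 10·log₁₀ 3 = 4.771 dB: L₁ = 97.9 − 4.771.

93 dB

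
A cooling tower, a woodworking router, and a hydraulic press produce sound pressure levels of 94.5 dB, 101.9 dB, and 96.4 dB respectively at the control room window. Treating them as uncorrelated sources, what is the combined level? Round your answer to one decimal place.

For uncorrelated sources the intensities add, so convert each level to linear form, sum, and take 10·log₁₀ of the total.
Σ 10^(L/10) = 10^(94.5/10) + 10^(101.9/10) + 10^(96.4/10) = 2.267e+10.
L_total = 10·log₁₀(2.267e+10) = 103.55 dB.

103.6 dB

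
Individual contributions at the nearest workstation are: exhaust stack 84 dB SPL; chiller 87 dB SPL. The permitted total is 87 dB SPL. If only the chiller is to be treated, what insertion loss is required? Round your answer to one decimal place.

3.0 dB

Everything except the chiller sums to 10^(84/10) = 2.512e+08 in linear terms, 84.00 dB SPL.
The limit corresponds to 10^(87/10) = 5.012e+08; subtracting the fixed part leaves 2.500e+08 for the chiller, i.e. 83.98 dB SPL.
So the chiller must be reduced from 87 to 83.98 dB SPL: IL = 3.02 dB.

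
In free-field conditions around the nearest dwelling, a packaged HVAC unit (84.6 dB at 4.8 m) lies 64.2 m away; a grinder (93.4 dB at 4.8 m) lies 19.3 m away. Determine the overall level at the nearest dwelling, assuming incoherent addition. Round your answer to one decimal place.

81.4 dB

First find each source's level at the receiver (point-source: −20·log₁₀(r/r_ref)), then combine on an intensity basis.
packaged HVAC unit: 84.6 − 20·log₁₀(64.2/4.8) = 84.6 − 22.53 = 62.07 dB.
grinder: 93.4 − 20·log₁₀(19.3/4.8) = 93.4 − 12.09 = 81.31 dB.
Σ 10^(L/10) = 1.369e+08 → L_total = 10·log₁₀(1.369e+08) = 81.37 dB.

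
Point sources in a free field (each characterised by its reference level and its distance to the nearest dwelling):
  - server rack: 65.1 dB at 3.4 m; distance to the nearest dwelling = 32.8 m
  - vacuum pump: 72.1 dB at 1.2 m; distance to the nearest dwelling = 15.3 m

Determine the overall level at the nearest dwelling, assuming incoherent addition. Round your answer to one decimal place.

51.3 dB

First find each source's level at the receiver (point-source: −20·log₁₀(r/r_ref)), then combine on an intensity basis.
server rack: 65.1 − 20·log₁₀(32.8/3.4) = 65.1 − 19.69 = 45.41 dB.
vacuum pump: 72.1 − 20·log₁₀(15.3/1.2) = 72.1 − 22.11 = 49.99 dB.
Σ 10^(L/10) = 1.345e+05 → L_total = 10·log₁₀(1.345e+05) = 51.29 dB.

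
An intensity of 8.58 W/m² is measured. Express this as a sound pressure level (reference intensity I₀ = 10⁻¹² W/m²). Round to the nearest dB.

L = 10·log₁₀(I/I₀) = 10·log₁₀(8.58/10⁻¹²) = 10·log₁₀(8.58×10^12).
L = 10·(0.9335 + 12) = 129.33 dB.

129 dB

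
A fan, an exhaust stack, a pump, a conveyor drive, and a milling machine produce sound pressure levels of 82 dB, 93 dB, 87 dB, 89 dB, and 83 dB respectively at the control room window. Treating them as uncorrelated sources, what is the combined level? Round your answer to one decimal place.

For uncorrelated sources the intensities add, so convert each level to linear form, sum, and take 10·log₁₀ of the total.
Σ 10^(L/10) = 10^(82/10) + 10^(93/10) + 10^(87/10) + 10^(89/10) + 10^(83/10) = 3.649e+09.
L_total = 10·log₁₀(3.649e+09) = 95.62 dB.

95.6 dB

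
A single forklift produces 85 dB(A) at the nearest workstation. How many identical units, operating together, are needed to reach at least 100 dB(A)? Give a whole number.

N identical sources give L₁ + 10·log₁₀ N, so require 10·log₁₀ N ≥ 100 − 85 = 15.0 dB.
N ≥ 10^(15.0/10) = 31.623, so N = 32.

32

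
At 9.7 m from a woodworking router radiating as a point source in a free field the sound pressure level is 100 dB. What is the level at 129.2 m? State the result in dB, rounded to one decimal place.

For a point source, L₂ = L₁ − 20·log₁₀(r₂/r₁).
L₂ = 100 − 20·log₁₀(129.2/9.7) = 100 − 22.490 = 77.51 dB.

77.5 dB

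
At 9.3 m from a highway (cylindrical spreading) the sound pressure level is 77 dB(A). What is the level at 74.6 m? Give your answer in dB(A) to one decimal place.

Line-source attenuation: ΔL = 10·log₁₀(r₂/r₁) = 10·log₁₀(74.6/9.3) = 9.043 dB.
L₂ = 77 − 10·log₁₀(74.6/9.3) = 77 − 9.043 = 67.96 dB(A).

68.0 dB(A)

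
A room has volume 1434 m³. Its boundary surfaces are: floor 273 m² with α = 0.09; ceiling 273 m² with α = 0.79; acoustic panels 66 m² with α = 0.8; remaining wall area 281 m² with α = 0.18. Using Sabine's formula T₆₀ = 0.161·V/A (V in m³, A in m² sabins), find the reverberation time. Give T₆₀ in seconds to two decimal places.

0.67 s

A = Σ Sᵢαᵢ = 273·0.09 + 273·0.79 + 66·0.8 + 281·0.18 = 343.62 m².
T₆₀ = 0.161 × 1434 / 343.62 = 0.672 s.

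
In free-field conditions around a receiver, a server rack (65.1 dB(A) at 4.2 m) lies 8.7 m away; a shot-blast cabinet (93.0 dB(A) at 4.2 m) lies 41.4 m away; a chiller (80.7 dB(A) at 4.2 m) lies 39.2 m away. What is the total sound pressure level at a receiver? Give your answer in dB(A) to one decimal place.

Apply inverse-square spreading to bring every level to the receiver, then sum 10^(L/10).
server rack: 65.1 − 20·log₁₀(8.7/4.2) = 65.1 − 6.33 = 58.77 dB(A).
shot-blast cabinet: 93.0 − 20·log₁₀(41.4/4.2) = 93.0 − 19.88 = 73.12 dB(A).
chiller: 80.7 − 20·log₁₀(39.2/4.2) = 80.7 − 19.40 = 61.30 dB(A).
Σ 10^(L/10) = 2.264e+07 → L_total = 10·log₁₀(2.264e+07) = 73.55 dB(A).

73.5 dB(A)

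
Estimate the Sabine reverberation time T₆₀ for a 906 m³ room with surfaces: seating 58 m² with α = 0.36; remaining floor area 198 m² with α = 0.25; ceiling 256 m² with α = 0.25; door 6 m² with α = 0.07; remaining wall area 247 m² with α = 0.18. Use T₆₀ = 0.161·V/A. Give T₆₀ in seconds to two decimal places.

0.81 s

Summing Sᵢαᵢ: 58·0.36 + 198·0.25 + 256·0.25 + 6·0.07 + 247·0.18 = 179.26 m².
T₆₀ = 0.161 × 906 / 179.26 = 0.814 s.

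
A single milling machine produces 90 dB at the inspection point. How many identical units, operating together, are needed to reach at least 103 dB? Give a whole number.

N identical sources give L₁ + 10·log₁₀ N, so require 10·log₁₀ N ≥ 103 − 90 = 13.0 dB.
N ≥ 10^(13.0/10) = 19.953, so N = 20.

20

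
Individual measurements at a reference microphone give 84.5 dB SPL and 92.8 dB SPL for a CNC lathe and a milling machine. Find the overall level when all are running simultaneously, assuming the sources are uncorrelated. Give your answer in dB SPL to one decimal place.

93.4 dB SPL

For uncorrelated sources the intensities add, so convert each level to linear form, sum, and take 10·log₁₀ of the total.
Σ 10^(L/10) = 10^(84.5/10) + 10^(92.8/10) = 2.187e+09.
L_total = 10·log₁₀(2.187e+09) = 93.40 dB SPL.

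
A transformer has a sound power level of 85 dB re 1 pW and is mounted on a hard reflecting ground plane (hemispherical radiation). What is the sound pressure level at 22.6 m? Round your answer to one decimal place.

Free-field hemispherical radiation: L_p = L_w − 10·log₁₀(2π·r²), r = 22.6 m.
2π·r² = 3209 m², 10·log₁₀ of that is 35.064 dB.
L_p = 85 − 35.064 = 49.94 dB.

49.9 dB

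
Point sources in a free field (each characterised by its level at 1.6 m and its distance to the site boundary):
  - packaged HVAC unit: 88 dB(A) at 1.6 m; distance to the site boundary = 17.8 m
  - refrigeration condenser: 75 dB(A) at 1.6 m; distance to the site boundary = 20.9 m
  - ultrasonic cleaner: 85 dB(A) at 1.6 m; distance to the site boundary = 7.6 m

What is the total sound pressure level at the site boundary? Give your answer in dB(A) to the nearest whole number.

Apply inverse-square spreading to bring every level to the receiver, then sum 10^(L/10).
packaged HVAC unit: 88 − 20·log₁₀(17.8/1.6) = 88 − 20.93 = 67.07 dB(A).
refrigeration condenser: 75 − 20·log₁₀(20.9/1.6) = 75 − 22.32 = 52.68 dB(A).
ultrasonic cleaner: 85 − 20·log₁₀(7.6/1.6) = 85 − 13.53 = 71.47 dB(A).
Σ 10^(L/10) = 1.930e+07 → L_total = 10·log₁₀(1.930e+07) = 72.86 dB(A).

73 dB(A)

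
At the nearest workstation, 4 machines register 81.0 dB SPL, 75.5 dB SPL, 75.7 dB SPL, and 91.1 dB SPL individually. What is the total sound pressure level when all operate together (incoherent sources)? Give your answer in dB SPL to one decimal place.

For uncorrelated sources the intensities add, so convert each level to linear form, sum, and take 10·log₁₀ of the total.
Σ 10^(L/10) = 10^(81.0/10) + 10^(75.5/10) + 10^(75.7/10) + 10^(91.1/10) = 1.487e+09.
L_total = 10·log₁₀(1.487e+09) = 91.72 dB SPL.

91.7 dB SPL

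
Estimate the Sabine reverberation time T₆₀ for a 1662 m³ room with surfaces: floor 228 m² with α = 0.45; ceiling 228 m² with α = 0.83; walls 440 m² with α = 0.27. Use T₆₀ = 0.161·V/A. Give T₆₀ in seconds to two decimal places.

0.65 s

Total absorption A = 228·0.45 + 228·0.83 + 440·0.27 = 410.64 m² sabins.
T₆₀ = 0.161·V/A = 0.161·1662/410.64 = 0.652 s.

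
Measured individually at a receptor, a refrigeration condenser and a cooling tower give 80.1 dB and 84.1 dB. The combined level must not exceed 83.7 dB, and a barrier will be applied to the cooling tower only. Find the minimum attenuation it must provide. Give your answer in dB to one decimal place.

2.9 dB

The untreated sources together contribute 10^(80.1/10) = 1.023e+08, i.e. 80.10 dB.
To meet 83.7 dB overall, the treated cooling tower may contribute at most 10^(83.7/10) − 1.023e+08 = 1.321e+08, i.e. 81.21 dB.
Required insertion loss = 84.1 − 81.21 = 2.89 dB.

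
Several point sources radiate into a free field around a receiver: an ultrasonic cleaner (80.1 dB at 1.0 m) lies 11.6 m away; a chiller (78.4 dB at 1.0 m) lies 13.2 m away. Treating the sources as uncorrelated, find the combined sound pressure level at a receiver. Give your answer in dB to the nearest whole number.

61 dB

Propagate each source to the receiver with L = L_ref − 20·log₁₀(r/r_ref), then add intensities.
ultrasonic cleaner: 80.1 − 20·log₁₀(11.6/1.0) = 80.1 − 21.29 = 58.81 dB.
chiller: 78.4 − 20·log₁₀(13.2/1.0) = 78.4 − 22.41 = 55.99 dB.
Σ 10^(L/10) = 1.158e+06 → L_total = 10·log₁₀(1.158e+06) = 60.64 dB.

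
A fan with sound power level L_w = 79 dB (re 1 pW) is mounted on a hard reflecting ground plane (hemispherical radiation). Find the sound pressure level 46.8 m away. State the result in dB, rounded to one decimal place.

The power spreads over a hemisphere of area 2π·r², so L_p = L_w − 10·log₁₀(2π·r²).
2π·r² = 1.376e+04 m², 10·log₁₀ of that is 41.387 dB.
L_p = 79 − 41.387 = 37.61 dB.

37.6 dB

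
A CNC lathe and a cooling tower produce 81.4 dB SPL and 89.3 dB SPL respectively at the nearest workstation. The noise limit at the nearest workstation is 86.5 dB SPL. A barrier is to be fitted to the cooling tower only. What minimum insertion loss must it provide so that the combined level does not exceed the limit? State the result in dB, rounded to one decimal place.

Fixed contribution from the other source: Σ 10^(L/10) = 10^(81.4/10) = 1.380e+08 (81.40 dB SPL).
The limit corresponds to 10^(86.5/10) = 4.467e+08; subtracting the fixed part leaves 3.086e+08 for the cooling tower, i.e. 84.89 dB SPL.
So the cooling tower must be reduced from 89.3 to 84.89 dB SPL: IL = 4.41 dB.

4.4 dB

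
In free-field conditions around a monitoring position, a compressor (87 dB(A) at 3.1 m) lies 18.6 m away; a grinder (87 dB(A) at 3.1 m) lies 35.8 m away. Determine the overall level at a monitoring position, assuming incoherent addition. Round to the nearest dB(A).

First find each source's level at the receiver (point-source: −20·log₁₀(r/r_ref)), then combine on an intensity basis.
compressor: 87 − 20·log₁₀(18.6/3.1) = 87 − 15.56 = 71.44 dB(A).
grinder: 87 − 20·log₁₀(35.8/3.1) = 87 − 21.25 = 65.75 dB(A).
Σ 10^(L/10) = 1.768e+07 → L_total = 10·log₁₀(1.768e+07) = 72.47 dB(A).

72 dB(A)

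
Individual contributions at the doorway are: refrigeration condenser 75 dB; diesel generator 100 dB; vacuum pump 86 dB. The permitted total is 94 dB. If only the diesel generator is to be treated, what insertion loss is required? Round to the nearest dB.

Fixed contribution from the other sources: Σ 10^(L/10) = 10^(75/10) + 10^(86/10) = 4.297e+08 (86.33 dB).
To meet 94 dB overall, the treated diesel generator may contribute at most 10^(94/10) − 4.297e+08 = 2.082e+09, i.e. 93.19 dB.
Required insertion loss = 100 − 93.19 = 6.81 dB.

7 dB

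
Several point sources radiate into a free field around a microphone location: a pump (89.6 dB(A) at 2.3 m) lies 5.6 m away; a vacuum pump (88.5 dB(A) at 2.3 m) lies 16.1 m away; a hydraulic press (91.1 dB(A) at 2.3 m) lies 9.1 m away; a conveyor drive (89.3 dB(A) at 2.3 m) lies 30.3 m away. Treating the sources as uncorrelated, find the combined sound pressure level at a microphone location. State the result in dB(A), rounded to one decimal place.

First find each source's level at the receiver (point-source: −20·log₁₀(r/r_ref)), then combine on an intensity basis.
pump: 89.6 − 20·log₁₀(5.6/2.3) = 89.6 − 7.73 = 81.87 dB(A).
vacuum pump: 88.5 − 20·log₁₀(16.1/2.3) = 88.5 − 16.90 = 71.60 dB(A).
hydraulic press: 91.1 − 20·log₁₀(9.1/2.3) = 91.1 − 11.95 = 79.15 dB(A).
conveyor drive: 89.3 − 20·log₁₀(30.3/2.3) = 89.3 − 22.39 = 66.91 dB(A).
Σ 10^(L/10) = 2.555e+08 → L_total = 10·log₁₀(2.555e+08) = 84.07 dB(A).

84.1 dB(A)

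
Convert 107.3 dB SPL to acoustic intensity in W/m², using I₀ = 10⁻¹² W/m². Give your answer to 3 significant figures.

0.0537 W/m²

I/I₀ = 10^(107.3/10) = 5.37e+10, so I = 5.37e+10 × 10⁻¹² W/m².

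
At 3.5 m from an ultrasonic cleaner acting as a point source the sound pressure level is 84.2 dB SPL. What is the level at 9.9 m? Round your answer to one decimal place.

For a point source, L₂ = L₁ − 20·log₁₀(r₂/r₁).
L₂ = 84.2 − 20·log₁₀(9.9/3.5) = 84.2 − 9.031 = 75.17 dB SPL.

75.2 dB SPL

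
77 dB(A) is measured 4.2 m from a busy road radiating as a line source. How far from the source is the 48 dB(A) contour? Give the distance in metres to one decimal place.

3336.2 m

The 29.0 dB drop corresponds to a distance ratio of 10^(29.0/10) for a line source.
r₂ = 4.2·10^((77−48)/10) = 4.2·10^(29.0/10) = 3336.18 m.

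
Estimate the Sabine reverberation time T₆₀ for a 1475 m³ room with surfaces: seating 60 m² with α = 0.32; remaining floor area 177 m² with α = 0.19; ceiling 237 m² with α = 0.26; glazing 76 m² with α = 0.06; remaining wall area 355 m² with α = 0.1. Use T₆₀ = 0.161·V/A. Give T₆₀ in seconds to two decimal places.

1.54 s

Summing Sᵢαᵢ: 60·0.32 + 177·0.19 + 237·0.26 + 76·0.06 + 355·0.1 = 154.51 m².
T₆₀ = 0.161 × 1475 / 154.51 = 1.537 s.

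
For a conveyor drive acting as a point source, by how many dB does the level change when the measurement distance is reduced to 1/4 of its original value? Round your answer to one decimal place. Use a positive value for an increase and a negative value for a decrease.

+12.0 dB

A point source loses 6 dB per doubling of distance; generally ΔL = −20·log₁₀(r₂/r₁).
ΔL = −20·log₁₀(0.25) = +12.04 dB.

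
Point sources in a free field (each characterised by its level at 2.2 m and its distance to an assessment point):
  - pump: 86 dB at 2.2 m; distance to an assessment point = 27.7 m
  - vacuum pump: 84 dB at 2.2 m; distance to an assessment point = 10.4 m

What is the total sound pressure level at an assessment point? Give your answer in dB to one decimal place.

Apply inverse-square spreading to bring every level to the receiver, then sum 10^(L/10).
pump: 86 − 20·log₁₀(27.7/2.2) = 86 − 22.00 = 64.00 dB.
vacuum pump: 84 − 20·log₁₀(10.4/2.2) = 84 − 13.49 = 70.51 dB.
Σ 10^(L/10) = 1.375e+07 → L_total = 10·log₁₀(1.375e+07) = 71.38 dB.

71.4 dB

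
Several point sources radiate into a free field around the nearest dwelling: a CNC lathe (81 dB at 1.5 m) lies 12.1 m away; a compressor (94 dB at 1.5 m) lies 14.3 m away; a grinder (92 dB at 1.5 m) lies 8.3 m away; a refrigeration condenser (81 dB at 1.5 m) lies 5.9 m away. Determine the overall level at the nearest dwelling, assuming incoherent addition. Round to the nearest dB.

80 dB

First find each source's level at the receiver (point-source: −20·log₁₀(r/r_ref)), then combine on an intensity basis.
CNC lathe: 81 − 20·log₁₀(12.1/1.5) = 81 − 18.13 = 62.87 dB.
compressor: 94 − 20·log₁₀(14.3/1.5) = 94 − 19.58 = 74.42 dB.
grinder: 92 − 20·log₁₀(8.3/1.5) = 92 − 14.86 = 77.14 dB.
refrigeration condenser: 81 − 20·log₁₀(5.9/1.5) = 81 − 11.90 = 69.10 dB.
Σ 10^(L/10) = 8.947e+07 → L_total = 10·log₁₀(8.947e+07) = 79.52 dB.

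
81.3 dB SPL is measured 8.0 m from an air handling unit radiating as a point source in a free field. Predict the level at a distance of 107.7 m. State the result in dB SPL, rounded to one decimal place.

For a point source, L₂ = L₁ − 20·log₁₀(r₂/r₁).
L₂ = 81.3 − 20·log₁₀(107.7/8.0) = 81.3 − 22.583 = 58.72 dB SPL.

58.7 dB SPL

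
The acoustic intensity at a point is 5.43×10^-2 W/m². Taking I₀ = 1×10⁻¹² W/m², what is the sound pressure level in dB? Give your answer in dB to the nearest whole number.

L = 10·log₁₀(I/I₀) = 10·log₁₀(5.43×10^-2/10⁻¹²) = 10·log₁₀(5.43×10^10).
L = 10·(0.7348 + 10) = 107.35 dB.

107 dB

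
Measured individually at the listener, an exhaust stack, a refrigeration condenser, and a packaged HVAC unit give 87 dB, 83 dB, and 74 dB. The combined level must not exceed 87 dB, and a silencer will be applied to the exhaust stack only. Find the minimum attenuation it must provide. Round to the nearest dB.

Fixed contribution from the other sources: Σ 10^(L/10) = 10^(83/10) + 10^(74/10) = 2.246e+08 (83.51 dB).
To meet 87 dB overall, the treated exhaust stack may contribute at most 10^(87/10) − 2.246e+08 = 2.765e+08, i.e. 84.42 dB.
So the exhaust stack must be reduced from 87 to 84.42 dB: IL = 2.58 dB.

3 dB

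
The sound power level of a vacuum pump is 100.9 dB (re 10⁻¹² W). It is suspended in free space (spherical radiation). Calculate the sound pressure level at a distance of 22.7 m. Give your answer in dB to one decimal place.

62.8 dB

L_p = L_w − 10·log₁₀(4π·r²) with r = 22.7 m.
4π·r² = 6475 m², 10·log₁₀ of that is 38.113 dB.
L_p = 100.9 − 38.113 = 62.79 dB.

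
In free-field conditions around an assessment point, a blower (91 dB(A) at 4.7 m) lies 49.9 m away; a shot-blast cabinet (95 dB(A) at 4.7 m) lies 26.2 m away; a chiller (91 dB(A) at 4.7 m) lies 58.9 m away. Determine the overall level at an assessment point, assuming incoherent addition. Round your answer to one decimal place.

Apply inverse-square spreading to bring every level to the receiver, then sum 10^(L/10).
blower: 91 − 20·log₁₀(49.9/4.7) = 91 − 20.52 = 70.48 dB(A).
shot-blast cabinet: 95 − 20·log₁₀(26.2/4.7) = 95 − 14.92 = 80.08 dB(A).
chiller: 91 − 20·log₁₀(58.9/4.7) = 91 − 21.96 = 69.04 dB(A).
Σ 10^(L/10) = 1.209e+08 → L_total = 10·log₁₀(1.209e+08) = 80.83 dB(A).

80.8 dB(A)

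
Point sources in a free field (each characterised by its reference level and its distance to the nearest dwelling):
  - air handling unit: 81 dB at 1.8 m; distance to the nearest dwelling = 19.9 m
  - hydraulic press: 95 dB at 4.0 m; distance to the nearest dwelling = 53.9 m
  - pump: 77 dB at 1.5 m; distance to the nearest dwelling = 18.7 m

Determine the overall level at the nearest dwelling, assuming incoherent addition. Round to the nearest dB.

73 dB

First find each source's level at the receiver (point-source: −20·log₁₀(r/r_ref)), then combine on an intensity basis.
air handling unit: 81 − 20·log₁₀(19.9/1.8) = 81 − 20.87 = 60.13 dB.
hydraulic press: 95 − 20·log₁₀(53.9/4.0) = 95 − 22.59 = 72.41 dB.
pump: 77 − 20·log₁₀(18.7/1.5) = 77 − 21.92 = 55.08 dB.
Σ 10^(L/10) = 1.877e+07 → L_total = 10·log₁₀(1.877e+07) = 72.73 dB.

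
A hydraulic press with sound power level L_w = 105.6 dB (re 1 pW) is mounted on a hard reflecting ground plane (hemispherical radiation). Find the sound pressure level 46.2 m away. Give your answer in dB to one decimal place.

64.3 dB

Free-field hemispherical radiation: L_p = L_w − 10·log₁₀(2π·r²), r = 46.2 m.
2π·r² = 1.341e+04 m², 10·log₁₀ of that is 41.275 dB.
L_p = 105.6 − 41.275 = 64.33 dB.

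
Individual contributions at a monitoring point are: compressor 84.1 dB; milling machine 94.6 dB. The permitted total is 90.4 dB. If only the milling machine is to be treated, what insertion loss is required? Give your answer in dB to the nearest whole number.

Everything except the milling machine sums to 10^(84.1/10) = 2.570e+08 in linear terms, 84.10 dB.
To meet 90.4 dB overall, the treated milling machine may contribute at most 10^(90.4/10) − 2.570e+08 = 8.394e+08, i.e. 89.24 dB.
So the milling machine must be reduced from 94.6 to 89.24 dB: IL = 5.36 dB.

5 dB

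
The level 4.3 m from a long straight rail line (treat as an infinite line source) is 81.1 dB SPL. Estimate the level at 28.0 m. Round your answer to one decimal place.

73.0 dB SPL

Line-source attenuation: ΔL = 10·log₁₀(r₂/r₁) = 10·log₁₀(28.0/4.3) = 8.137 dB.
L₂ = 81.1 − 10·log₁₀(28.0/4.3) = 81.1 − 8.137 = 72.96 dB SPL.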